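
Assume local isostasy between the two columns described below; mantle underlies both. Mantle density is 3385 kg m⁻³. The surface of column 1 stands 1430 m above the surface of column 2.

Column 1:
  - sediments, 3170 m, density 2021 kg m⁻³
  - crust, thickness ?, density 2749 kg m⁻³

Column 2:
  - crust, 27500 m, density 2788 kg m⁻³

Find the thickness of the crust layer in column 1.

Take the compensation level at the base of the deeper column (depth z_c below the surface of column 1) and equate Σ ρ_i t_i down to z_c; mantle fills any gap and the z_c terms cancel.
Column 1: 3170×2021 + x×2749 + (z_c − 3170 − x)×3385
Column 2: 1430×0 + 27500×2788 + (z_c − 1430 − 27500)×3385
The z_c×3385 term appears on both sides and cancels. Collect the known terms of each column as K = Σ(ρt)_known − 3385 × (depth of known layers): K_1 = 6406570 − 3385×3170 = −4323880; K_2 = 76670000 − 3385×(1430 + 27500) = −21258050.
Balance: K_1 − x×(3385 − 2749) = K_2, so x = (K_1 − K_2)/(3385 − 2749) = 16934200/636 = 26600 m.

26600 m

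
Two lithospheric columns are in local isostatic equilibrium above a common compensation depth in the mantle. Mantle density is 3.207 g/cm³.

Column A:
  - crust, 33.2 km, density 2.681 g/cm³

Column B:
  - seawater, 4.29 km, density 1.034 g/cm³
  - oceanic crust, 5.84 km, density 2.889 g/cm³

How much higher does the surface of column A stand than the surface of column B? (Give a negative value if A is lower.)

1.96 km

For any compensation level in the mantle, the mantle terms cancel and isostasy reduces to e = (Σt_A − Σt_B) − (Σ(ρt)_A − Σ(ρt)_B) / ρ_m.
Σt_A = 33.2 km; Σt_B = 10.13 km; Σ(ρt)_A = 89.0092; Σ(ρt)_B = 21.30762 (in km·g/cm³).
e = (33.2 − 10.13) − (89.0092 − 21.30762) / 3.207 = 1.96 km.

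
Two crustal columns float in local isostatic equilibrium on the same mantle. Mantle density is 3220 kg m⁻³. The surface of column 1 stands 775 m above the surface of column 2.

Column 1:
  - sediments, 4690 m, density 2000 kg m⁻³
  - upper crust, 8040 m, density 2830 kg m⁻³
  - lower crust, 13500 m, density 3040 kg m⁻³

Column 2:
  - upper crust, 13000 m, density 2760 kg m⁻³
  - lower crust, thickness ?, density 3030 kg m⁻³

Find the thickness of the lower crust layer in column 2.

14800 m

Take the compensation level at the base of the deeper column (depth z_c below the surface of column 1) and equate Σ ρ_i t_i down to z_c; mantle fills any gap and the z_c terms cancel.
Column 1: 4690×2000 + 8040×2830 + 13500×3040 + (z_c − 26230)×3220
Column 2: 775×0 + 13000×2760 + x×3030 + (z_c − 775 − 13000 − x)×3220
The z_c×3220 term appears on both sides and cancels. Collect the known terms of each column as K = Σ(ρt)_known − 3220 × (depth of known layers): K_1 = 73173200 − 3220×26230 = −11287400; K_2 = 35880000 − 3220×(775 + 13000) = −8475500.
Balance: K_1 = K_2 − x×(3220 − 3030), so x = (K_2 − K_1)/(3220 − 3030) = 2811900/190 = 14800 m.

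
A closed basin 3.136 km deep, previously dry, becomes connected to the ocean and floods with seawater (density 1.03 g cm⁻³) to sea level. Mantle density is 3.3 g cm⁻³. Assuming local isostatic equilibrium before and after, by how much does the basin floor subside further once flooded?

After flooding the water column is d + s deep. Its weight must equal the weight of mantle displaced by the extra subsidence s: (d + s) ρ_w = s ρ_m.
s = d ρ_w / (ρ_m − ρ_w) = 3.136 km × 1.03/(3.3 − 1.03) = 1.42 km.

1.42 km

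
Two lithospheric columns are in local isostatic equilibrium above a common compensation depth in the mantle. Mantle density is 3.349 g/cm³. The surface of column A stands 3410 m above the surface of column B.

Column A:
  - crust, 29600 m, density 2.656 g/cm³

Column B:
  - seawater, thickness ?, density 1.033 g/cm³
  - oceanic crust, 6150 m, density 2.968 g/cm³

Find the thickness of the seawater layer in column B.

2910 m

Take the compensation level at the base of the deeper column (depth z_c below the surface of column A) and equate Σ ρ_i t_i down to z_c; mantle fills any gap and the z_c terms cancel.
Column A: 29600×2.656 + (z_c − 29600)×3.349
Column B: 3410×0 + x×1.033 + 6150×2.968 + (z_c − 3410 − 6150 − x)×3.349
The z_c×3.349 term appears on both sides and cancels. Collect the known terms of each column as K = Σ(ρt)_known − 3.349 × (depth of known layers): K_A = 78617.6 − 3.349×29600 = −20512.8; K_B = 18253.2 − 3.349×(3410 + 6150) = −13763.24.
Balance: K_A = K_B − x×(3.349 − 1.033), so x = (K_B − K_A)/(3.349 − 1.033) = 6749.56/2.316 = 2910 m.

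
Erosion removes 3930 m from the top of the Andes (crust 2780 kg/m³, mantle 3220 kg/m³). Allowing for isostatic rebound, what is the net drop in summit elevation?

Rebound u = e ρ_c/ρ_m = 3930 m × 2780/3220 = 3393 m.
Net surface drop = e − u = 3930 m − 3393 m = e (ρ_m − ρ_c)/ρ_m = 537 m.

537 m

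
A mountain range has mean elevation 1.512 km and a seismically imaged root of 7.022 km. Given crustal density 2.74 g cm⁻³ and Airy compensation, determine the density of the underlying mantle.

Airy balance: ρ_c h = (ρ_m − ρ_c) r → ρ_m = ρ_c (1 + h/r).
ρ_m = 2.74 × (1 + 1.512 km/7.022 km) = 3.33 g cm⁻³.

3.33 g cm⁻³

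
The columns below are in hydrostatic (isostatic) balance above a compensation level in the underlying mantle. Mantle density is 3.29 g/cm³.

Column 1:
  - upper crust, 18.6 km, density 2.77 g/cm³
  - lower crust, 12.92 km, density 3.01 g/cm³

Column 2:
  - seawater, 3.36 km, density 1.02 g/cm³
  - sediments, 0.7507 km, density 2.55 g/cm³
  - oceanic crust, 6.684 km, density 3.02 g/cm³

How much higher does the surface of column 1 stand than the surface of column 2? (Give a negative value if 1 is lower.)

1 km

For any compensation level in the mantle, the mantle terms cancel and isostasy reduces to e = (Σt_1 − Σt_2) − (Σ(ρt)_1 − Σ(ρt)_2) / ρ_m.
Σt_1 = 31.52 km; Σt_2 = 10.7947 km; Σ(ρt)_1 = 90.4112; Σ(ρt)_2 = 25.527165 (in km·g/cm³).
e = (31.52 − 10.7947) − (90.4112 − 25.527165) / 3.29 = 1 km.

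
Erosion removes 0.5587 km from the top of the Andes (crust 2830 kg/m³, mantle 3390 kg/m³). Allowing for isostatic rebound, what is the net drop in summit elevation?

0.0923 km

Rebound u = e ρ_c/ρ_m = 0.5587 km × 2830/3390 = 0.4664 km.
Net surface drop = e − u = 0.5587 km − 0.4664 km = e (ρ_m − ρ_c)/ρ_m = 0.0923 km.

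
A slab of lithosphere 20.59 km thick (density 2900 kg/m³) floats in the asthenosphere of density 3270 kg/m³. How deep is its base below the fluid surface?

Draft d = t ρ_obj/ρ_fluid = 20.59 km × 2900/3270 = 18.3 km.

18.3 km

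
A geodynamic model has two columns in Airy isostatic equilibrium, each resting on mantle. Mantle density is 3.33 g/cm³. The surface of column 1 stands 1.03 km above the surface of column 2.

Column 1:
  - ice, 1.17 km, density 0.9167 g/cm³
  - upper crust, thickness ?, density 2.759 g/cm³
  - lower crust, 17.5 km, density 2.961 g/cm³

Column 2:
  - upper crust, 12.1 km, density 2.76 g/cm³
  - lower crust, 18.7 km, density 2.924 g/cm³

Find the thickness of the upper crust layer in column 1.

Take the compensation level at the base of the deeper column (depth z_c below the surface of column 1) and equate Σ ρ_i t_i down to z_c; mantle fills any gap and the z_c terms cancel.
Column 1: 1.17×0.9167 + x×2.759 + 17.5×2.961 + (z_c − 18.67 − x)×3.33
Column 2: 1.03×0 + 12.1×2.76 + 18.7×2.924 + (z_c − 1.03 − 30.8)×3.33
The z_c×3.33 term appears on both sides and cancels. Collect the known terms of each column as K = Σ(ρt)_known − 3.33 × (depth of known layers): K_1 = 52.890039 − 3.33×18.67 = −9.281061; K_2 = 88.0748 − 3.33×(1.03 + 30.8) = −17.9191.
Balance: K_1 − x×(3.33 − 2.759) = K_2, so x = (K_1 − K_2)/(3.33 − 2.759) = 8.63804/0.571 = 15.1 km.

15.1 km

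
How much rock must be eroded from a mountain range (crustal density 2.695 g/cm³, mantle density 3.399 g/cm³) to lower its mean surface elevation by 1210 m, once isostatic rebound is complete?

5840 m

Net drop Δ = e − u = e − e ρ_c/ρ_m = e (ρ_m − ρ_c)/ρ_m.
e = Δ ρ_m/(ρ_m − ρ_c) = 1210 m × 3.399/0.704 = 5840 m.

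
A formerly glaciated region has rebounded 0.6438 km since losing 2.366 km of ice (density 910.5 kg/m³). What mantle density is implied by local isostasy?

3350 kg/m³

ρ_m = ρ_ice t / u = 910.5 × 2.366 km/0.6438 km = 3350 kg/m³.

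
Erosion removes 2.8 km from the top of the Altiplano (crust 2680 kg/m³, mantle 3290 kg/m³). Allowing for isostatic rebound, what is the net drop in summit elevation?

Rebound u = e ρ_c/ρ_m = 2.8 km × 2680/3290 = 2.281 km.
Net surface drop = e − u = 2.8 km − 2.281 km = e (ρ_m − ρ_c)/ρ_m = 0.519 km.

0.519 km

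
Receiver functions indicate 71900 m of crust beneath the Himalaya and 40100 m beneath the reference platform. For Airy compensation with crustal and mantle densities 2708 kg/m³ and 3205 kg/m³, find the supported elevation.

Excess crust Δ = 71900 m − 40100 m = 31800 m, split between elevation h and root r with h + r = Δ.
Airy balance ρ_c h = (ρ_m − ρ_c) r gives r = h ρ_c/(ρ_m − ρ_c), so h (1 + ρ_c/(ρ_m − ρ_c)) = Δ, i.e. h = Δ (ρ_m − ρ_c)/ρ_m.
h = 31800 m × 497/3205 = 4930 m.

4930 m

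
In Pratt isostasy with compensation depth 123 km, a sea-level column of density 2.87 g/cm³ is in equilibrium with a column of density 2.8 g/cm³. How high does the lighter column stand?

3.08 km

ρ_ref D = ρ (D + h) → h = D (ρ_ref − ρ)/ρ.
h = 123 km × (2.87 − 2.8)/2.8 = 3.08 km.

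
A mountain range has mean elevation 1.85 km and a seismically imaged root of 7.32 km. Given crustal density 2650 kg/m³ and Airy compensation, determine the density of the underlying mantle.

3320 kg/m³

Airy balance: ρ_c h = (ρ_m − ρ_c) r → ρ_m = ρ_c (1 + h/r).
ρ_m = 2650 × (1 + 1.85 km/7.32 km) = 3320 kg/m³.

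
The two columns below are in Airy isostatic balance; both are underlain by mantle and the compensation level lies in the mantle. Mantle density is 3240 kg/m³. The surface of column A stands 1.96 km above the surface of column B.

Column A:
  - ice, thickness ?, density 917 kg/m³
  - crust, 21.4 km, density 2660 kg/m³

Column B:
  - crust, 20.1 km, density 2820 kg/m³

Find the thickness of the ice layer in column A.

Take the compensation level at the base of the deeper column (depth z_c below the surface of column A) and equate Σ ρ_i t_i down to z_c; mantle fills any gap and the z_c terms cancel.
Column A: x×917 + 21.4×2660 + (z_c − 21.4 − x)×3240
Column B: 1.96×0 + 20.1×2820 + (z_c − 1.96 − 20.1)×3240
The z_c×3240 term appears on both sides and cancels. Collect the known terms of each column as K = Σ(ρt)_known − 3240 × (depth of known layers): K_A = 56924 − 3240×21.4 = −12412; K_B = 56682 − 3240×(1.96 + 20.1) = −14792.4.
Balance: K_A − x×(3240 − 917) = K_B, so x = (K_A − K_B)/(3240 − 917) = 2380.4/2323 = 1.02 km.

1.02 km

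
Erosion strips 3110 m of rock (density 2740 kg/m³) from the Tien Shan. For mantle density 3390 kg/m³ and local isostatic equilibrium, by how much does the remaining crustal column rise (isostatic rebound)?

2510 m

Unloading: uplift u = e ρ_c/ρ_m = 3110 m × 2740/3390 = 2510 m.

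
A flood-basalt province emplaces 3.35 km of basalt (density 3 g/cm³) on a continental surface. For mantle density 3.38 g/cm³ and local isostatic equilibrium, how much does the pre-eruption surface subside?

2.97 km

Subaerial loading: s = t ρ_load / ρ_m.
s = 3.35 km × 3/3.38 = 2.97 km.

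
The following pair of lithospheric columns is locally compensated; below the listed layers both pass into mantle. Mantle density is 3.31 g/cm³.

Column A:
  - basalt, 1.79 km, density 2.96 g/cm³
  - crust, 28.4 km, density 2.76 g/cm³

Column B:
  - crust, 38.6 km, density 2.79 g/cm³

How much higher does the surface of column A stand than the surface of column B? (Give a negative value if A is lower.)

For any compensation level in the mantle, the mantle terms cancel and isostasy reduces to e = (Σt_A − Σt_B) − (Σ(ρt)_A − Σ(ρt)_B) / ρ_m.
Σt_A = 30.19 km; Σt_B = 38.6 km; Σ(ρt)_A = 83.6824; Σ(ρt)_B = 107.694 (in km·g/cm³).
e = (30.19 − 38.6) − (83.6824 − 107.694) / 3.31 = −1.16 km.

−1.16 km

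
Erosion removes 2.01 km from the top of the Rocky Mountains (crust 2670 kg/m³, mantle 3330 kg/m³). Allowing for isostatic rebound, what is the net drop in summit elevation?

Rebound u = e ρ_c/ρ_m = 2.01 km × 2670/3330 = 1.612 km.
Net surface drop = e − u = 2.01 km − 1.612 km = e (ρ_m − ρ_c)/ρ_m = 0.398 km.

0.398 km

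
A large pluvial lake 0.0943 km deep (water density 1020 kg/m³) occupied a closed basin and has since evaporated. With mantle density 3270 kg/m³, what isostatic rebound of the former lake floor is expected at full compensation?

u = d ρ_w/ρ_m = 0.0943 km × 1020/3270 = 0.0294 km.

0.0294 km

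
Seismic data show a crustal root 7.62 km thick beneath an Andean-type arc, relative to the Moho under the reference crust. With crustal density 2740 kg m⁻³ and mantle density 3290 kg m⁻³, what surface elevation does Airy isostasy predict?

Isostatic balance requires: ρ_c h = (ρ_m − ρ_c) r.
h = r (ρ_m − ρ_c) / ρ_c = 7.62 km × (3290 − 2740) / 2740 = 1.53 km.

1.53 km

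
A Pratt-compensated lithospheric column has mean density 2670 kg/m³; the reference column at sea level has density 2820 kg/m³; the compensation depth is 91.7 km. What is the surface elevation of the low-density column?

ρ_ref D = ρ (D + h) → h = D (ρ_ref − ρ)/ρ.
h = 91.7 km × (2820 − 2670)/2670 = 5.15 km.

5.15 km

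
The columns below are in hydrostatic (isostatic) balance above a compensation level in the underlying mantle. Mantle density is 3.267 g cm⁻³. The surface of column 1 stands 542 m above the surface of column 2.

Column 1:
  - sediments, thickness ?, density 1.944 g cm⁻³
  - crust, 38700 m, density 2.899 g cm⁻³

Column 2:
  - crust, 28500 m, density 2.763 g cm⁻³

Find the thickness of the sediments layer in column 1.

1430 m

Take the compensation level at the base of the deeper column (depth z_c below the surface of column 1) and equate Σ ρ_i t_i down to z_c; mantle fills any gap and the z_c terms cancel.
Column 1: x×1.944 + 38700×2.899 + (z_c − 38700 − x)×3.267
Column 2: 542×0 + 28500×2.763 + (z_c − 542 − 28500)×3.267
The z_c×3.267 term appears on both sides and cancels. Collect the known terms of each column as K = Σ(ρt)_known − 3.267 × (depth of known layers): K_1 = 112191.3 − 3.267×38700 = −14241.6; K_2 = 78745.5 − 3.267×(542 + 28500) = −16134.714.
Balance: K_1 − x×(3.267 − 1.944) = K_2, so x = (K_1 − K_2)/(3.267 − 1.944) = 1893.11/1.323 = 1430 m.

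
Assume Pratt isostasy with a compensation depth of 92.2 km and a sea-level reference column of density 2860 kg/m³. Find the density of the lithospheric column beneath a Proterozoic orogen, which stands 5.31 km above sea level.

2700 kg/m³

Pratt balance: ρ_ref D = ρ (D + h).
ρ = ρ_ref D/(D + h) = 2860 × 92.2 km/(92.2 km + 5.31 km) = 2700 kg/m³.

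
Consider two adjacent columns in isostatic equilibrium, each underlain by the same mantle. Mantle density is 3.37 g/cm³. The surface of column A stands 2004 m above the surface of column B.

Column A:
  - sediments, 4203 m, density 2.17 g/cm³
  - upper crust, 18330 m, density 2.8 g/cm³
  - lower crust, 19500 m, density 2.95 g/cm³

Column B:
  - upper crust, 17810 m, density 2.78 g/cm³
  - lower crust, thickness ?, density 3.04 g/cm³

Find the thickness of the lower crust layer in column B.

Take the compensation level at the base of the deeper column (depth z_c below the surface of column A) and equate Σ ρ_i t_i down to z_c; mantle fills any gap and the z_c terms cancel.
Column A: 4203×2.17 + 18330×2.8 + 19500×2.95 + (z_c − 42033)×3.37
Column B: 2004×0 + 17810×2.78 + x×3.04 + (z_c − 2004 − 17810 − x)×3.37
The z_c×3.37 term appears on both sides and cancels. Collect the known terms of each column as K = Σ(ρt)_known − 3.37 × (depth of known layers): K_A = 117969.51 − 3.37×42033 = −23681.7; K_B = 49511.8 − 3.37×(2004 + 17810) = −17261.38.
Balance: K_A = K_B − x×(3.37 − 3.04), so x = (K_B − K_A)/(3.37 − 3.04) = 6420.32/0.33 = 19500 m.

19500 m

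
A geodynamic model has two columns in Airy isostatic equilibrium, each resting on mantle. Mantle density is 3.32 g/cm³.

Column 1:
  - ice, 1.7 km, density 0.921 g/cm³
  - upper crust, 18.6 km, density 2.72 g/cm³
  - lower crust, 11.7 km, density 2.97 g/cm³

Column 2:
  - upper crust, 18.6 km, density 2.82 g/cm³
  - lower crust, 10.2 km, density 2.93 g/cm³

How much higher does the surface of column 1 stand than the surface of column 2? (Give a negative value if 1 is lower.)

1.82 km

For any compensation level in the mantle, the mantle terms cancel and isostasy reduces to e = (Σt_1 − Σt_2) − (Σ(ρt)_1 − Σ(ρt)_2) / ρ_m.
Σt_1 = 32 km; Σt_2 = 28.8 km; Σ(ρt)_1 = 86.9067; Σ(ρt)_2 = 82.338 (in km·g/cm³).
e = (32 − 28.8) − (86.9067 − 82.338) / 3.32 = 1.82 km.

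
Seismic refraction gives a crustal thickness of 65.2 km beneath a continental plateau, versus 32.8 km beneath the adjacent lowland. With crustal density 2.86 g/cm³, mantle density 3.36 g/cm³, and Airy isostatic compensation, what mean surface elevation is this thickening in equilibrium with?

4.82 km

Excess crust Δ = 65.2 km − 32.8 km = 32.4 km, split between elevation h and root r with h + r = Δ.
Airy balance ρ_c h = (ρ_m − ρ_c) r gives r = h ρ_c/(ρ_m − ρ_c), so h (1 + ρ_c/(ρ_m − ρ_c)) = Δ, i.e. h = Δ (ρ_m − ρ_c)/ρ_m.
h = 32.4 km × 0.5/3.36 = 4.82 km.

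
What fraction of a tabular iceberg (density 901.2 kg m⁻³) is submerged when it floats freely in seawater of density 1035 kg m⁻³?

87.1%

Submerged fraction = ρ_obj/ρ_fluid = 901.2/1035 = 87.1%.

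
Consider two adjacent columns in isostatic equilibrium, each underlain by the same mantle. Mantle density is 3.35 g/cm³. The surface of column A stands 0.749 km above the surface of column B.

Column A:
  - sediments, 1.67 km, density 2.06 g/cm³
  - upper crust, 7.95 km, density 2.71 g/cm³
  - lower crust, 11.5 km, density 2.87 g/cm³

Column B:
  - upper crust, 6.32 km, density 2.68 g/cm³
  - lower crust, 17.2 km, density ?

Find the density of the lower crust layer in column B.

Take the compensation level at the base of the deeper column (depth z_c below the surface of column A) and equate Σ ρ_i t_i down to z_c; mantle fills any gap and the z_c terms cancel.
Column A: 1.67×2.06 + 7.95×2.71 + 11.5×2.87 + (z_c − 21.12)×3.35
Column B: 0.749×0 + 6.32×2.68 + 17.2×ρ + (z_c − 0.749 − 23.52)×3.35
The z_c×3.35 term appears on both sides and cancels. Collect the known terms of each column as K = Σ(ρt)_known − 3.35 × (depth of known layers): K_A = 57.9897 − 3.35×21.12 = −12.7623; K_B = 16.9376 − 3.35×(0.749 + 23.52) = −64.36355.
Balance: K_A = K_B + 17.2×ρ, so ρ = (K_A − K_B)/17.2 = 51.6013/17.2 = 3 g/cm³.

3 g/cm³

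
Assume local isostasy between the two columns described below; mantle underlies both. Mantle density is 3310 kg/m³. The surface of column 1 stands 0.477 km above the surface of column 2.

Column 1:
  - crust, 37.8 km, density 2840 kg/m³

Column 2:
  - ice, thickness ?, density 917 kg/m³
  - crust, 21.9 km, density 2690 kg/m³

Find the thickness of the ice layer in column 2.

1.09 km

Take the compensation level at the base of the deeper column (depth z_c below the surface of column 1) and equate Σ ρ_i t_i down to z_c; mantle fills any gap and the z_c terms cancel.
Column 1: 37.8×2840 + (z_c − 37.8)×3310
Column 2: 0.477×0 + x×917 + 21.9×2690 + (z_c − 0.477 − 21.9 − x)×3310
The z_c×3310 term appears on both sides and cancels. Collect the known terms of each column as K = Σ(ρt)_known − 3310 × (depth of known layers): K_1 = 107352 − 3310×37.8 = −17766; K_2 = 58911 − 3310×(0.477 + 21.9) = −15156.87.
Balance: K_1 = K_2 − x×(3310 − 917), so x = (K_2 − K_1)/(3310 − 917) = 2609.13/2393 = 1.09 km.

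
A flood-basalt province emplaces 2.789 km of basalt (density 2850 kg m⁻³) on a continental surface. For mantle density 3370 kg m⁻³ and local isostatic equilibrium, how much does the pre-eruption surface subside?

2.36 km

Subaerial loading: s = t ρ_load / ρ_m.
s = 2.789 km × 2850/3370 = 2.36 km.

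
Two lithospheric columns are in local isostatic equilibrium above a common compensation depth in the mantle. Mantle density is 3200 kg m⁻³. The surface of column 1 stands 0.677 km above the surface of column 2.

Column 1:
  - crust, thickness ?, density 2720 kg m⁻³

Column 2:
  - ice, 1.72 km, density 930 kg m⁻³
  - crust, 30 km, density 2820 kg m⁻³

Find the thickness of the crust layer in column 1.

Take the compensation level at the base of the deeper column (depth z_c below the surface of column 1) and equate Σ ρ_i t_i down to z_c; mantle fills any gap and the z_c terms cancel.
Column 1: x×2720 + (z_c − 0 − x)×3200
Column 2: 0.677×0 + 1.72×930 + 30×2820 + (z_c − 0.677 − 31.72)×3200
The z_c×3200 term appears on both sides and cancels. Collect the known terms of each column as K = Σ(ρt)_known − 3200 × (depth of known layers): K_1 = 0 − 3200×0 = 0; K_2 = 86199.6 − 3200×(0.677 + 31.72) = −17470.8.
Balance: K_1 − x×(3200 − 2720) = K_2, so x = (K_1 − K_2)/(3200 − 2720) = 17470.8/480 = 36.4 km.

36.4 km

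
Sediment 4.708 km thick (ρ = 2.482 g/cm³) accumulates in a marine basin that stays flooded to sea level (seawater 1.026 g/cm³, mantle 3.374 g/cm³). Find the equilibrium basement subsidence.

Submarine loading: the sediment displaces seawater, and the subsidence is in turn flooded, so s (ρ_m − ρ_w) = t (ρ_sed − ρ_w).
s = 4.708 km × (2.482 − 1.026) / (3.374 − 1.026) = 2.92 km.

2.92 km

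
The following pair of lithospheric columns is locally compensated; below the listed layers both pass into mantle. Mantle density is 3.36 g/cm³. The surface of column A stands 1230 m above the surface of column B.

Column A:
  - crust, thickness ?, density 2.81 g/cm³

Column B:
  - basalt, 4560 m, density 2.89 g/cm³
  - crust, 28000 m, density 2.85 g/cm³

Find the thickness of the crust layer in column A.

Take the compensation level at the base of the deeper column (depth z_c below the surface of column A) and equate Σ ρ_i t_i down to z_c; mantle fills any gap and the z_c terms cancel.
Column A: x×2.81 + (z_c − 0 − x)×3.36
Column B: 1230×0 + 4560×2.89 + 28000×2.85 + (z_c − 1230 − 32560)×3.36
The z_c×3.36 term appears on both sides and cancels. Collect the known terms of each column as K = Σ(ρt)_known − 3.36 × (depth of known layers): K_A = 0 − 3.36×0 = 0; K_B = 92978.4 − 3.36×(1230 + 32560) = −20556.
Balance: K_A − x×(3.36 − 2.81) = K_B, so x = (K_A − K_B)/(3.36 − 2.81) = 20556/0.55 = 37400 m.

37400 m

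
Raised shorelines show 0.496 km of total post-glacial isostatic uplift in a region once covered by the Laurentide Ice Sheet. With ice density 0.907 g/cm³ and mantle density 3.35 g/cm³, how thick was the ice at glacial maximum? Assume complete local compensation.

u = t ρ_ice/ρ_m → t = u ρ_m/ρ_ice = 0.496 km × 3.35/0.907 = 1.83 km.

1.83 km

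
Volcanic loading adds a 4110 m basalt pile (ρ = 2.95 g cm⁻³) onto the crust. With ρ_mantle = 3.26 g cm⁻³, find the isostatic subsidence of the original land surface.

3720 m

Subaerial loading: s = t ρ_load / ρ_m.
s = 4110 m × 2.95/3.26 = 3720 m.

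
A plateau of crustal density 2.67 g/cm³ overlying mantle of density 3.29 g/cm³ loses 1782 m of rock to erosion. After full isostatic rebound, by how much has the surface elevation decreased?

Rebound u = e ρ_c/ρ_m = 1782 m × 2.67/3.29 = 1446 m.
Net surface drop = e − u = 1782 m − 1446 m = e (ρ_m − ρ_c)/ρ_m = 336 m.

336 m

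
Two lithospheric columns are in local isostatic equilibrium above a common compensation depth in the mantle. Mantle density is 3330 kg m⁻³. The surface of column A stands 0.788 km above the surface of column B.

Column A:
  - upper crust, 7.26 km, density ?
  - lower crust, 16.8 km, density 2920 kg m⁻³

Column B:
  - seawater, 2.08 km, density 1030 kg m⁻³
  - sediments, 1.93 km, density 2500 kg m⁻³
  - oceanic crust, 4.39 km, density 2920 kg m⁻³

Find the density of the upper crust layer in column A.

2790 kg m⁻³

Take the compensation level at the base of the deeper column (depth z_c below the surface of column A) and equate Σ ρ_i t_i down to z_c; mantle fills any gap and the z_c terms cancel.
Column A: 7.26×ρ + 16.8×2920 + (z_c − 24.06)×3330
Column B: 0.788×0 + 2.08×1030 + 1.93×2500 + 4.39×2920 + (z_c − 0.788 − 8.4)×3330
The z_c×3330 term appears on both sides and cancels. Collect the known terms of each column as K = Σ(ρt)_known − 3330 × (depth of known layers): K_A = 49056 − 3330×24.06 = −31063.8; K_B = 19786.2 − 3330×(0.788 + 8.4) = −10809.84.
Balance: K_A + 7.26×ρ = K_B, so ρ = (K_B − K_A)/7.26 = 20254/7.26 = 2790 kg m⁻³.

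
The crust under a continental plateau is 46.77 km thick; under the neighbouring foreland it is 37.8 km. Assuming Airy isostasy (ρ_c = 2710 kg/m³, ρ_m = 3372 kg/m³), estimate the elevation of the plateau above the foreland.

1.76 km

Excess crust Δ = 46.77 km − 37.8 km = 8.97 km, split between elevation h and root r with h + r = Δ.
Airy balance ρ_c h = (ρ_m − ρ_c) r gives r = h ρ_c/(ρ_m − ρ_c), so h (1 + ρ_c/(ρ_m − ρ_c)) = Δ, i.e. h = Δ (ρ_m − ρ_c)/ρ_m.
h = 8.97 km × 662/3372 = 1.76 km.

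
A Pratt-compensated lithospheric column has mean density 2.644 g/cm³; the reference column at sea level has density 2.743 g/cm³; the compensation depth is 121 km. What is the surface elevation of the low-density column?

4.53 km

ρ_ref D = ρ (D + h) → h = D (ρ_ref − ρ)/ρ.
h = 121 km × (2.743 − 2.644)/2.644 = 4.53 km.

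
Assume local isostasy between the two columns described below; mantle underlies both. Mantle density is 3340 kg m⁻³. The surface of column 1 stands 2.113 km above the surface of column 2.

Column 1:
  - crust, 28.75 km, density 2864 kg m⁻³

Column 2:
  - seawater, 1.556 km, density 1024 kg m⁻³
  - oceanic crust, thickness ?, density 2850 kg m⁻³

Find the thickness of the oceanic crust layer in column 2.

6.17 km

Take the compensation level at the base of the deeper column (depth z_c below the surface of column 1) and equate Σ ρ_i t_i down to z_c; mantle fills any gap and the z_c terms cancel.
Column 1: 28.75×2864 + (z_c − 28.75)×3340
Column 2: 2.113×0 + 1.556×1024 + x×2850 + (z_c − 2.113 − 1.556 − x)×3340
The z_c×3340 term appears on both sides and cancels. Collect the known terms of each column as K = Σ(ρt)_known − 3340 × (depth of known layers): K_1 = 82340 − 3340×28.75 = −13685; K_2 = 1593.344 − 3340×(2.113 + 1.556) = −10661.116.
Balance: K_1 = K_2 − x×(3340 − 2850), so x = (K_2 − K_1)/(3340 − 2850) = 3023.88/490 = 6.17 km.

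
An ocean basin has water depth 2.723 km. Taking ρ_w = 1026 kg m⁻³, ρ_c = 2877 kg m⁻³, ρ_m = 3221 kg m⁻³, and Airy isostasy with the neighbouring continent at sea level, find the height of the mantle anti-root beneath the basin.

14.7 km

Equating mass per unit area of the two columns: replacing crust with seawater at the top is compensated by replacing crust with mantle at the base: d (ρ_c − ρ_w) = a (ρ_m − ρ_c).
a = d (ρ_c − ρ_w)/(ρ_m − ρ_c) = 2.723 km × 1851/344 = 14.7 km.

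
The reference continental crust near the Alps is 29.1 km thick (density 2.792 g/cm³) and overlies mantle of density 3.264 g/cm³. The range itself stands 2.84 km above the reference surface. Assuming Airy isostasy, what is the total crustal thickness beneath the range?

Root depth r = h ρ_c / (ρ_m − ρ_c) = 2.84 km × 2.792 / 0.472 = 16.8 km.
Total thickness = T + h + r = 29.1 km + 2.84 km + 16.8 km = 48.7 km.

48.7 km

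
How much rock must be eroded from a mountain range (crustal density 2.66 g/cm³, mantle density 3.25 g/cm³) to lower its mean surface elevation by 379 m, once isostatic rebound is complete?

2090 m

Net drop Δ = e − u = e − e ρ_c/ρ_m = e (ρ_m − ρ_c)/ρ_m.
e = Δ ρ_m/(ρ_m − ρ_c) = 379 m × 3.25/0.59 = 2090 m.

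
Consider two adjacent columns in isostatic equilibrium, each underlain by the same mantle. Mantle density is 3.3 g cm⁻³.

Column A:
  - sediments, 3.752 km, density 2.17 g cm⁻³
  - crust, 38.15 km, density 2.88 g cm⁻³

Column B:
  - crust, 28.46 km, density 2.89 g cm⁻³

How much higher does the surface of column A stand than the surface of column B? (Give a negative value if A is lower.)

2.6 km

For any compensation level in the mantle, the mantle terms cancel and isostasy reduces to e = (Σt_A − Σt_B) − (Σ(ρt)_A − Σ(ρt)_B) / ρ_m.
Σt_A = 41.902 km; Σt_B = 28.46 km; Σ(ρt)_A = 118.01384; Σ(ρt)_B = 82.2494 (in km·g cm⁻³).
e = (41.902 − 28.46) − (118.01384 − 82.2494) / 3.3 = 2.6 km.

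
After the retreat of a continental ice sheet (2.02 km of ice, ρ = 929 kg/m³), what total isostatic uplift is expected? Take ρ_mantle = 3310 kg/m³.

0.567 km

Removing the load lets mantle flow back in; uplift u satisfies ρ_ice t = ρ_m u.
u = t ρ_ice/ρ_m = 2.02 km × 929/3310 = 0.567 km.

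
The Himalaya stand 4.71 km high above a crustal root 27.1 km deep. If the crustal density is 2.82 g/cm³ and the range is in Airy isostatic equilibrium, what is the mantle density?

Airy balance: ρ_c h = (ρ_m − ρ_c) r → ρ_m = ρ_c (1 + h/r).
ρ_m = 2.82 × (1 + 4.71 km/27.1 km) = 3.31 g/cm³.

3.31 g/cm³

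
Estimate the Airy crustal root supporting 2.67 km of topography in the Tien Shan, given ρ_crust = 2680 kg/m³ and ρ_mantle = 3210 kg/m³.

Balancing pressure at the compensation depth: the weight of the topography is balanced by the buoyancy of the root, ρ_c h = (ρ_m − ρ_c) r.
r = h · ρ_c / (ρ_m − ρ_c) = 2.67 km × 2680 / (3210 − 2680) = 13.5 km.

13.5 km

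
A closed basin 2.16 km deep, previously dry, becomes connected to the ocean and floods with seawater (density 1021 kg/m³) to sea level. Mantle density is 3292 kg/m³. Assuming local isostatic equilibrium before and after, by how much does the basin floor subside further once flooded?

0.971 km

After flooding the water column is d + s deep. Its weight must equal the weight of mantle displaced by the extra subsidence s: (d + s) ρ_w = s ρ_m.
s = d ρ_w / (ρ_m − ρ_w) = 2.16 km × 1021/(3292 − 1021) = 0.971 km.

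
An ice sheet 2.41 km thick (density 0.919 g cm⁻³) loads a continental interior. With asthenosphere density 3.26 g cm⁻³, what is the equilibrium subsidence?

For local isostatic compensation: the ice load ρ_ice t is balanced by mantle displaced below, ρ_m s.
s = t ρ_ice / ρ_m = 2.41 km × 0.919/3.26 = 0.679 km.

0.679 km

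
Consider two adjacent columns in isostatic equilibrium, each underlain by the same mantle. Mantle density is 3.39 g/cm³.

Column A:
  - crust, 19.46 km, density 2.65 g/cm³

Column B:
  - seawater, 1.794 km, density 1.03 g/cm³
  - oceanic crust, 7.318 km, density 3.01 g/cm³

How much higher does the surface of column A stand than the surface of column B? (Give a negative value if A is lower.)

For any compensation level in the mantle, the mantle terms cancel and isostasy reduces to e = (Σt_A − Σt_B) − (Σ(ρt)_A − Σ(ρt)_B) / ρ_m.
Σt_A = 19.46 km; Σt_B = 9.112 km; Σ(ρt)_A = 51.569; Σ(ρt)_B = 23.875 (in km·g/cm³).
e = (19.46 − 9.112) − (51.569 − 23.875) / 3.39 = 2.18 km.

2.18 km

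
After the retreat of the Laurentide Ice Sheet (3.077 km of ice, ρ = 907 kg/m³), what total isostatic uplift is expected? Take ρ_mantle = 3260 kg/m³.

0.856 km

Removing the load lets mantle flow back in; uplift u satisfies ρ_ice t = ρ_m u.
u = t ρ_ice/ρ_m = 3.077 km × 907/3260 = 0.856 km.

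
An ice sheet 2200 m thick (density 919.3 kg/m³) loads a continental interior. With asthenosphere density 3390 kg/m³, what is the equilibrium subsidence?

By Archimedes' principle applied to the lithosphere: the ice load ρ_ice t is balanced by mantle displaced below, ρ_m s.
s = t ρ_ice / ρ_m = 2200 m × 919.3/3390 = 597 m.

597 m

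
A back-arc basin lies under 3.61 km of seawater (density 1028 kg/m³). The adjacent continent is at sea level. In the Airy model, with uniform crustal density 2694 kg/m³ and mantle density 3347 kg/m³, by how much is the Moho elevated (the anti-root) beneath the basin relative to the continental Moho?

Balancing pressure at the compensation depth: replacing crust with seawater at the top is compensated by replacing crust with mantle at the base: d (ρ_c − ρ_w) = a (ρ_m − ρ_c).
a = d (ρ_c − ρ_w)/(ρ_m − ρ_c) = 3.61 km × 1666/653 = 9.21 km.

9.21 km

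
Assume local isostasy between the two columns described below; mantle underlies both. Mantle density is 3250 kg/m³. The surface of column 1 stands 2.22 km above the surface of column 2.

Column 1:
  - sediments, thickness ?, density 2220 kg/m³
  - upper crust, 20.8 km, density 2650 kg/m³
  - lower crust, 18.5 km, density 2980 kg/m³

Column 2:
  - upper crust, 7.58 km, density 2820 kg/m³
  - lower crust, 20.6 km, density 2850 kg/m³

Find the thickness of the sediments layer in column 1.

1.2 km

Take the compensation level at the base of the deeper column (depth z_c below the surface of column 1) and equate Σ ρ_i t_i down to z_c; mantle fills any gap and the z_c terms cancel.
Column 1: x×2220 + 20.8×2650 + 18.5×2980 + (z_c − 39.3 − x)×3250
Column 2: 2.22×0 + 7.58×2820 + 20.6×2850 + (z_c − 2.22 − 28.18)×3250
The z_c×3250 term appears on both sides and cancels. Collect the known terms of each column as K = Σ(ρt)_known − 3250 × (depth of known layers): K_1 = 110250 − 3250×39.3 = −17475; K_2 = 80085.6 − 3250×(2.22 + 28.18) = −18714.4.
Balance: K_1 − x×(3250 − 2220) = K_2, so x = (K_1 − K_2)/(3250 − 2220) = 1239.4/1030 = 1.2 km.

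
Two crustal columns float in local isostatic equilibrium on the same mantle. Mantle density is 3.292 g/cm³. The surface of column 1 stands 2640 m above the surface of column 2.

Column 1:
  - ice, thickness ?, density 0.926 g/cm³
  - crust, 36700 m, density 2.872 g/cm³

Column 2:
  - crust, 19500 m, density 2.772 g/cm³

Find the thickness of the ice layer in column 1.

1440 m

Take the compensation level at the base of the deeper column (depth z_c below the surface of column 1) and equate Σ ρ_i t_i down to z_c; mantle fills any gap and the z_c terms cancel.
Column 1: x×0.926 + 36700×2.872 + (z_c − 36700 − x)×3.292
Column 2: 2640×0 + 19500×2.772 + (z_c − 2640 − 19500)×3.292
The z_c×3.292 term appears on both sides and cancels. Collect the known terms of each column as K = Σ(ρt)_known − 3.292 × (depth of known layers): K_1 = 105402.4 − 3.292×36700 = −15414; K_2 = 54054 − 3.292×(2640 + 19500) = −18830.88.
Balance: K_1 − x×(3.292 − 0.926) = K_2, so x = (K_1 − K_2)/(3.292 − 0.926) = 3416.88/2.366 = 1440 m.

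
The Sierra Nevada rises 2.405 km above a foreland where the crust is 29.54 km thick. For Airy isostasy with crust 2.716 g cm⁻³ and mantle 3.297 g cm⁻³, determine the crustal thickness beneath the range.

Root depth r = h ρ_c / (ρ_m − ρ_c) = 2.405 km × 2.716 / 0.581 = 11.24 km.
Total thickness = T + h + r = 29.54 km + 2.405 km + 11.24 km = 43.2 km.

43.2 km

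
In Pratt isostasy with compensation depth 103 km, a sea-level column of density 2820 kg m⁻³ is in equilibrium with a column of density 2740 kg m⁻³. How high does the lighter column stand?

3.01 km

ρ_ref D = ρ (D + h) → h = D (ρ_ref − ρ)/ρ.
h = 103 km × (2820 − 2740)/2740 = 3.01 km.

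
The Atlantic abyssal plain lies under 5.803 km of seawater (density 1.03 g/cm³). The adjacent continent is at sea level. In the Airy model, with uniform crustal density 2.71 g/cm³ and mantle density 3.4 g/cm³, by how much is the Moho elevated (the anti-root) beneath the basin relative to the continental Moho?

14.1 km

Balancing pressure at the compensation depth: replacing crust with seawater at the top is compensated by replacing crust with mantle at the base: d (ρ_c − ρ_w) = a (ρ_m − ρ_c).
a = d (ρ_c − ρ_w)/(ρ_m − ρ_c) = 5.803 km × 1.68/0.69 = 14.1 km.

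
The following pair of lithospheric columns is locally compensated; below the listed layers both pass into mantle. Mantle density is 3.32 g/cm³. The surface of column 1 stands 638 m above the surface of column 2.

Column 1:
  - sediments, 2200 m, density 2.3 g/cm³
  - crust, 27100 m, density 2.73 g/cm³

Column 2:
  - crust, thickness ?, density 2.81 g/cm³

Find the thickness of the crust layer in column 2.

31600 m

Take the compensation level at the base of the deeper column (depth z_c below the surface of column 1) and equate Σ ρ_i t_i down to z_c; mantle fills any gap and the z_c terms cancel.
Column 1: 2200×2.3 + 27100×2.73 + (z_c − 29300)×3.32
Column 2: 638×0 + x×2.81 + (z_c − 638 − 0 − x)×3.32
The z_c×3.32 term appears on both sides and cancels. Collect the known terms of each column as K = Σ(ρt)_known − 3.32 × (depth of known layers): K_1 = 79043 − 3.32×29300 = −18233; K_2 = 0 − 3.32×(638 + 0) = −2118.16.
Balance: K_1 = K_2 − x×(3.32 − 2.81), so x = (K_2 − K_1)/(3.32 − 2.81) = 16114.8/0.51 = 31600 m.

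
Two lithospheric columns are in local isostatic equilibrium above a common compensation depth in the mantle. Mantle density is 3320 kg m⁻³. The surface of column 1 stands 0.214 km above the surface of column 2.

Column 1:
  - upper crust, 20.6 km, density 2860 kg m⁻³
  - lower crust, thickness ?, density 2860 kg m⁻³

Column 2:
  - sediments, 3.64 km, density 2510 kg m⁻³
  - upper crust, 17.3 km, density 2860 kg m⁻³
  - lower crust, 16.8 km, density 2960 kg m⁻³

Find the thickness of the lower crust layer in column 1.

Take the compensation level at the base of the deeper column (depth z_c below the surface of column 1) and equate Σ ρ_i t_i down to z_c; mantle fills any gap and the z_c terms cancel.
Column 1: 20.6×2860 + x×2860 + (z_c − 20.6 − x)×3320
Column 2: 0.214×0 + 3.64×2510 + 17.3×2860 + 16.8×2960 + (z_c − 0.214 − 37.74)×3320
The z_c×3320 term appears on both sides and cancels. Collect the known terms of each column as K = Σ(ρt)_known − 3320 × (depth of known layers): K_1 = 58916 − 3320×20.6 = −9476; K_2 = 108342.4 − 3320×(0.214 + 37.74) = −17664.88.
Balance: K_1 − x×(3320 − 2860) = K_2, so x = (K_1 − K_2)/(3320 − 2860) = 8188.88/460 = 17.8 km.

17.8 km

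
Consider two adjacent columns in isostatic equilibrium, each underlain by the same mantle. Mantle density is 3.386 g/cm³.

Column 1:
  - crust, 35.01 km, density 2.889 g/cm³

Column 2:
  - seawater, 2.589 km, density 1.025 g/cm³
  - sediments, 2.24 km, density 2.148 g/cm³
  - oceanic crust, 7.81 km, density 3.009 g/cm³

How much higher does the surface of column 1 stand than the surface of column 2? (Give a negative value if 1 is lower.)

1.64 km

For any compensation level in the mantle, the mantle terms cancel and isostasy reduces to e = (Σt_1 − Σt_2) − (Σ(ρt)_1 − Σ(ρt)_2) / ρ_m.
Σt_1 = 35.01 km; Σt_2 = 12.639 km; Σ(ρt)_1 = 101.14389; Σ(ρt)_2 = 30.965535 (in km·g/cm³).
e = (35.01 − 12.639) − (101.14389 − 30.965535) / 3.386 = 1.64 km.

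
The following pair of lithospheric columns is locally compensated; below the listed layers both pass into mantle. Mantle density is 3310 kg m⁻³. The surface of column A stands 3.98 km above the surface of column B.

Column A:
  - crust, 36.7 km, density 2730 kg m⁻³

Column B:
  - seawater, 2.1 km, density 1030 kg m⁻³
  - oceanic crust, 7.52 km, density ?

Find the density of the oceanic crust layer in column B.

Take the compensation level at the base of the deeper column (depth z_c below the surface of column A) and equate Σ ρ_i t_i down to z_c; mantle fills any gap and the z_c terms cancel.
Column A: 36.7×2730 + (z_c − 36.7)×3310
Column B: 3.98×0 + 2.1×1030 + 7.52×ρ + (z_c − 3.98 − 9.62)×3310
The z_c×3310 term appears on both sides and cancels. Collect the known terms of each column as K = Σ(ρt)_known − 3310 × (depth of known layers): K_A = 100191 − 3310×36.7 = −21286; K_B = 2163 − 3310×(3.98 + 9.62) = −42853.
Balance: K_A = K_B + 7.52×ρ, so ρ = (K_A − K_B)/7.52 = 21567/7.52 = 2870 kg m⁻³.

2870 kg m⁻³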